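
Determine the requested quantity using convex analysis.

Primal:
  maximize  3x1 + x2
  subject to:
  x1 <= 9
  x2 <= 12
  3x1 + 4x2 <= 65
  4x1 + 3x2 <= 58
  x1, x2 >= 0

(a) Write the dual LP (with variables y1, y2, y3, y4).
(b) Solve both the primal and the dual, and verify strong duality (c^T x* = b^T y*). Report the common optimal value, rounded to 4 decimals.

The standard primal-dual pair for 'max c^T x s.t. A x <= b, x >= 0' is:
  Dual:  min b^T y  s.t.  A^T y >= c,  y >= 0.

So the dual LP is:
  minimize  9y1 + 12y2 + 65y3 + 58y4
  subject to:
    y1 + 3y3 + 4y4 >= 3
    y2 + 4y3 + 3y4 >= 1
    y1, y2, y3, y4 >= 0

Solving the primal: x* = (9, 7.3333).
  primal value c^T x* = 34.3333.
Solving the dual: y* = (1.6667, 0, 0, 0.3333).
  dual value b^T y* = 34.3333.
Strong duality: c^T x* = b^T y*. Confirmed.

34.3333


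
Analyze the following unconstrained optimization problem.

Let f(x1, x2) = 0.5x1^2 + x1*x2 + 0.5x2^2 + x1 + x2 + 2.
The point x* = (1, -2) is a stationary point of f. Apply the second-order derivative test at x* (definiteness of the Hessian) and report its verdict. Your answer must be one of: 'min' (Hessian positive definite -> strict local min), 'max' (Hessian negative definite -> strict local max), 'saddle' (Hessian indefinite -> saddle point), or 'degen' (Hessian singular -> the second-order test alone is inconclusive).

Compute the Hessian H = grad^2 f:
  H = [[1, 1], [1, 1]]
Verify stationarity: grad f(x*) = H x* + g = (0, 0).
Eigenvalues of H: 0, 2.
H has a zero eigenvalue (singular; positive semidefinite but not definite), so H is neither positive definite, negative definite, nor indefinite. The second-order test alone is inconclusive -> degen.
(Indeed, f is constant along the null direction of H through x*, so x* is not a strict local extremum.)

degen


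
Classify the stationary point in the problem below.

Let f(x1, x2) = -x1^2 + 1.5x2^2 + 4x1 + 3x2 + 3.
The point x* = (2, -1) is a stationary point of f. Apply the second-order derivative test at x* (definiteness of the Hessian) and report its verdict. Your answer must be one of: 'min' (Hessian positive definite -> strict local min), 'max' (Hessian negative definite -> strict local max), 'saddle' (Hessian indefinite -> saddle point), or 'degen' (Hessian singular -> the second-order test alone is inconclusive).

Compute the Hessian H = grad^2 f:
  H = [[-2, 0], [0, 3]]
Verify stationarity: grad f(x*) = H x* + g = (0, 0).
Eigenvalues of H: -2, 3.
Eigenvalues have mixed signs, so H is indefinite -> x* is a saddle point.

saddle


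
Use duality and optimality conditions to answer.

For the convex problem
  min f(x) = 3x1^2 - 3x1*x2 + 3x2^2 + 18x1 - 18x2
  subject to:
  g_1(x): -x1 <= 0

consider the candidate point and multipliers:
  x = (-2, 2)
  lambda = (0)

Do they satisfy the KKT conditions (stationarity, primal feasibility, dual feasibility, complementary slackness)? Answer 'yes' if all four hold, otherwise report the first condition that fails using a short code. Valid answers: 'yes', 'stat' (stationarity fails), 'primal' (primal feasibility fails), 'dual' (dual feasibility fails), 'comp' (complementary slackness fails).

Gradient of f: grad f(x) = Q x + c = (0, 0)
Constraint values g_i(x) = a_i^T x - b_i:
  g_1((-2, 2)) = 2
Stationarity residual: grad f(x) + sum_i lambda_i a_i = (0, 0)
  -> stationarity OK
Primal feasibility (all g_i <= 0): FAILS
Dual feasibility (all lambda_i >= 0): OK
Complementary slackness (lambda_i * g_i(x) = 0 for all i): OK

Verdict: the first failing condition is primal_feasibility -> primal.

primal


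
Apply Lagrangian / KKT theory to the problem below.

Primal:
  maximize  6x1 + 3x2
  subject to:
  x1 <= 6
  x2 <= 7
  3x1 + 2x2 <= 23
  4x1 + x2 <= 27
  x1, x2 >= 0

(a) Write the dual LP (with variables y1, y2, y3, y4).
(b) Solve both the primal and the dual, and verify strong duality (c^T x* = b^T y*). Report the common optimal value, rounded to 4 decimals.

The standard primal-dual pair for 'max c^T x s.t. A x <= b, x >= 0' is:
  Dual:  min b^T y  s.t.  A^T y >= c,  y >= 0.

So the dual LP is:
  minimize  6y1 + 7y2 + 23y3 + 27y4
  subject to:
    y1 + 3y3 + 4y4 >= 6
    y2 + 2y3 + y4 >= 3
    y1, y2, y3, y4 >= 0

Solving the primal: x* = (6, 2.5).
  primal value c^T x* = 43.5.
Solving the dual: y* = (1.5, 0, 1.5, 0).
  dual value b^T y* = 43.5.
Strong duality: c^T x* = b^T y*. Confirmed.

43.5


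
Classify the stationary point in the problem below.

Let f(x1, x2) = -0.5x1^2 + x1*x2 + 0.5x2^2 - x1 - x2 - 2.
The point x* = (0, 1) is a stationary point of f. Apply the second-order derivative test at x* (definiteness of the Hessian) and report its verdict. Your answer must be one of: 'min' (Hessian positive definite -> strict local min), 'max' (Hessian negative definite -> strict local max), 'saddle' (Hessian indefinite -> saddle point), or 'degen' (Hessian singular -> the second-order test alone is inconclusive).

Compute the Hessian H = grad^2 f:
  H = [[-1, 1], [1, 1]]
Verify stationarity: grad f(x*) = H x* + g = (0, 0).
Eigenvalues of H: -1.4142, 1.4142.
Eigenvalues have mixed signs, so H is indefinite -> x* is a saddle point.

saddle


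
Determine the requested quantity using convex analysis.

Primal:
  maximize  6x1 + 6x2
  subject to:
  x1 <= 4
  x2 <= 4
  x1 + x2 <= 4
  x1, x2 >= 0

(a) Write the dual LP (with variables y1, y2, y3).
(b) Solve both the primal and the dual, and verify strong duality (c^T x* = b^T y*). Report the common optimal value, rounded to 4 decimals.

The standard primal-dual pair for 'max c^T x s.t. A x <= b, x >= 0' is:
  Dual:  min b^T y  s.t.  A^T y >= c,  y >= 0.

So the dual LP is:
  minimize  4y1 + 4y2 + 4y3
  subject to:
    y1 + y3 >= 6
    y2 + y3 >= 6
    y1, y2, y3 >= 0

Solving the primal: x* = (0, 4).
  primal value c^T x* = 24.
Solving the dual: y* = (0, 0, 6).
  dual value b^T y* = 24.
Strong duality: c^T x* = b^T y*. Confirmed.

24


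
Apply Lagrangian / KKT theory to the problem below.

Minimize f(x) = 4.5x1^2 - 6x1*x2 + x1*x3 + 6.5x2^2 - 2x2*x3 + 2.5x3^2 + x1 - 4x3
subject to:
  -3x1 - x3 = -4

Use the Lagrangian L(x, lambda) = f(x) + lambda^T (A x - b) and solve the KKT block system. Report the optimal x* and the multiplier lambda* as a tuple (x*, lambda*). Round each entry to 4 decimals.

Form the Lagrangian:
  L(x, lambda) = (1/2) x^T Q x + c^T x + lambda^T (A x - b)
Stationarity (grad_x L = 0): Q x + c + A^T lambda = 0.
Primal feasibility: A x = b.

This gives the KKT block system:
  [ Q   A^T ] [ x     ]   [-c ]
  [ A    0  ] [ lambda ] = [ b ]

Solving the linear system:
  x*      = (0.8958, 0.6154, 1.3125)
  lambda* = (2.2276)
  f(x*)   = 2.278

x* = (0.8958, 0.6154, 1.3125), lambda* = (2.2276)


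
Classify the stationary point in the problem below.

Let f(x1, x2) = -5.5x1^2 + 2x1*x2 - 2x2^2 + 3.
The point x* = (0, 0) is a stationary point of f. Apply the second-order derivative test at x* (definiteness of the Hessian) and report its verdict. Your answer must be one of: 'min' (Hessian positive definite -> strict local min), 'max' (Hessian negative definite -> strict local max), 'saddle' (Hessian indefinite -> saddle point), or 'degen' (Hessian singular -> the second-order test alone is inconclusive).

Compute the Hessian H = grad^2 f:
  H = [[-11, 2], [2, -4]]
Verify stationarity: grad f(x*) = H x* + g = (0, 0).
Eigenvalues of H: -11.5311, -3.4689.
Both eigenvalues < 0, so H is negative definite -> x* is a strict local max.

max


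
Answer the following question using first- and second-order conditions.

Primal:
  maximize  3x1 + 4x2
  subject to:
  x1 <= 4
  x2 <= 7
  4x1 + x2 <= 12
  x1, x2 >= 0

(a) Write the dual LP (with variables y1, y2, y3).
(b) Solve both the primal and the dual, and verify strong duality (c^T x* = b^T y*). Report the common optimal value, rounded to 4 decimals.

The standard primal-dual pair for 'max c^T x s.t. A x <= b, x >= 0' is:
  Dual:  min b^T y  s.t.  A^T y >= c,  y >= 0.

So the dual LP is:
  minimize  4y1 + 7y2 + 12y3
  subject to:
    y1 + 4y3 >= 3
    y2 + y3 >= 4
    y1, y2, y3 >= 0

Solving the primal: x* = (1.25, 7).
  primal value c^T x* = 31.75.
Solving the dual: y* = (0, 3.25, 0.75).
  dual value b^T y* = 31.75.
Strong duality: c^T x* = b^T y*. Confirmed.

31.75


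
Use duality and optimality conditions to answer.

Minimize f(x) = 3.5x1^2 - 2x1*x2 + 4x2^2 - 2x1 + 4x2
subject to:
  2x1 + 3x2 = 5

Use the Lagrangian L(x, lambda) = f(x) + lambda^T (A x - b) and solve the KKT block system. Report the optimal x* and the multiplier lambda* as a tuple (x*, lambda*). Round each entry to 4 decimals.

Form the Lagrangian:
  L(x, lambda) = (1/2) x^T Q x + c^T x + lambda^T (A x - b)
Stationarity (grad_x L = 0): Q x + c + A^T lambda = 0.
Primal feasibility: A x = b.

This gives the KKT block system:
  [ Q   A^T ] [ x     ]   [-c ]
  [ A    0  ] [ lambda ] = [ b ]

Solving the linear system:
  x*      = (1.2773, 0.8151)
  lambda* = (-2.6555)
  f(x*)   = 6.9916

x* = (1.2773, 0.8151), lambda* = (-2.6555)


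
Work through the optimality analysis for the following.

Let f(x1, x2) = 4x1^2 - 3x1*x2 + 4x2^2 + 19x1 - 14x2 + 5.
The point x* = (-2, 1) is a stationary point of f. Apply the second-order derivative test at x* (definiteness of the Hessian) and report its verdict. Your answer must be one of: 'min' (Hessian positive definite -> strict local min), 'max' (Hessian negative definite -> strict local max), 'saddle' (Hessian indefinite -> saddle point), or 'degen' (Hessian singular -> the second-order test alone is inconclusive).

Compute the Hessian H = grad^2 f:
  H = [[8, -3], [-3, 8]]
Verify stationarity: grad f(x*) = H x* + g = (0, 0).
Eigenvalues of H: 5, 11.
Both eigenvalues > 0, so H is positive definite -> x* is a strict local min.

min


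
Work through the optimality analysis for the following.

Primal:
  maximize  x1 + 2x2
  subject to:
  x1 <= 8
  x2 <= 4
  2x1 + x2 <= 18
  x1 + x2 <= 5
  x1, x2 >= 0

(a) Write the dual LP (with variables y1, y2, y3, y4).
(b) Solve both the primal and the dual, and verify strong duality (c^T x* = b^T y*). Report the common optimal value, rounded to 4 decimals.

The standard primal-dual pair for 'max c^T x s.t. A x <= b, x >= 0' is:
  Dual:  min b^T y  s.t.  A^T y >= c,  y >= 0.

So the dual LP is:
  minimize  8y1 + 4y2 + 18y3 + 5y4
  subject to:
    y1 + 2y3 + y4 >= 1
    y2 + y3 + y4 >= 2
    y1, y2, y3, y4 >= 0

Solving the primal: x* = (1, 4).
  primal value c^T x* = 9.
Solving the dual: y* = (0, 1, 0, 1).
  dual value b^T y* = 9.
Strong duality: c^T x* = b^T y*. Confirmed.

9


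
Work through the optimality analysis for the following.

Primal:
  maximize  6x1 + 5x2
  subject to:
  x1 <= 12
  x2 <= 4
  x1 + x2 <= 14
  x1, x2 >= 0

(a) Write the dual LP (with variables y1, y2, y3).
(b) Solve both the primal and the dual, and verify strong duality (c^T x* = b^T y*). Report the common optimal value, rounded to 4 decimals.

The standard primal-dual pair for 'max c^T x s.t. A x <= b, x >= 0' is:
  Dual:  min b^T y  s.t.  A^T y >= c,  y >= 0.

So the dual LP is:
  minimize  12y1 + 4y2 + 14y3
  subject to:
    y1 + y3 >= 6
    y2 + y3 >= 5
    y1, y2, y3 >= 0

Solving the primal: x* = (12, 2).
  primal value c^T x* = 82.
Solving the dual: y* = (1, 0, 5).
  dual value b^T y* = 82.
Strong duality: c^T x* = b^T y*. Confirmed.

82


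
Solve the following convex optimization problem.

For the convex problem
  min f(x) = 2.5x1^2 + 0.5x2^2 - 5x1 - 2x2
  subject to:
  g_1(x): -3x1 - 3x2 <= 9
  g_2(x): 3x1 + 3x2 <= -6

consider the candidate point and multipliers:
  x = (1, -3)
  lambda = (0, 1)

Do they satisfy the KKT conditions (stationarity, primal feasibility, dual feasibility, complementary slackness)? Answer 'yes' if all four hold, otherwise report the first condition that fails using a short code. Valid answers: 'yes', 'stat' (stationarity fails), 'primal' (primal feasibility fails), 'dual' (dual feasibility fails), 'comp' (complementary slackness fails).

Gradient of f: grad f(x) = Q x + c = (0, -5)
Constraint values g_i(x) = a_i^T x - b_i:
  g_1((1, -3)) = -3
  g_2((1, -3)) = 0
Stationarity residual: grad f(x) + sum_i lambda_i a_i = (3, -2)
  -> stationarity FAILS
Primal feasibility (all g_i <= 0): OK
Dual feasibility (all lambda_i >= 0): OK
Complementary slackness (lambda_i * g_i(x) = 0 for all i): OK

Verdict: the first failing condition is stationarity -> stat.

stat


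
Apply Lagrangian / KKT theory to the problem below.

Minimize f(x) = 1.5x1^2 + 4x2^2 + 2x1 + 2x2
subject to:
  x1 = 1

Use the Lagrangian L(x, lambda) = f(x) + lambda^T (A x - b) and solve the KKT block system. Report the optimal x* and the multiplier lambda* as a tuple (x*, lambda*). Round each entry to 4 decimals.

Form the Lagrangian:
  L(x, lambda) = (1/2) x^T Q x + c^T x + lambda^T (A x - b)
Stationarity (grad_x L = 0): Q x + c + A^T lambda = 0.
Primal feasibility: A x = b.

This gives the KKT block system:
  [ Q   A^T ] [ x     ]   [-c ]
  [ A    0  ] [ lambda ] = [ b ]

Solving the linear system:
  x*      = (1, -0.25)
  lambda* = (-5)
  f(x*)   = 3.25

x* = (1, -0.25), lambda* = (-5)


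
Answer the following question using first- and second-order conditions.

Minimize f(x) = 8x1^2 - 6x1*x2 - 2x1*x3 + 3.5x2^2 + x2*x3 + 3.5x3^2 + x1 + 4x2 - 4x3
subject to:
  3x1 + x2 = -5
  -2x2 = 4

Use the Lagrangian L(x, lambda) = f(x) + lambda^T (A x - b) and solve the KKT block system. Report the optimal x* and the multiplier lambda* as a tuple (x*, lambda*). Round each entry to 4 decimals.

Form the Lagrangian:
  L(x, lambda) = (1/2) x^T Q x + c^T x + lambda^T (A x - b)
Stationarity (grad_x L = 0): Q x + c + A^T lambda = 0.
Primal feasibility: A x = b.

This gives the KKT block system:
  [ Q   A^T ] [ x     ]   [-c ]
  [ A    0  ] [ lambda ] = [ b ]

Solving the linear system:
  x*      = (-1, -2, 0.5714)
  lambda* = (1.381, -1.0238)
  f(x*)   = -0.1429

x* = (-1, -2, 0.5714), lambda* = (1.381, -1.0238)


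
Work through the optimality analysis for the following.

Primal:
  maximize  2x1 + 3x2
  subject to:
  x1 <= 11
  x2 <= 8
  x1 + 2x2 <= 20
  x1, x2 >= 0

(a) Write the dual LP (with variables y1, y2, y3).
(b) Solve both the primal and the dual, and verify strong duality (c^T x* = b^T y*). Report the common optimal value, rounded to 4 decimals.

The standard primal-dual pair for 'max c^T x s.t. A x <= b, x >= 0' is:
  Dual:  min b^T y  s.t.  A^T y >= c,  y >= 0.

So the dual LP is:
  minimize  11y1 + 8y2 + 20y3
  subject to:
    y1 + y3 >= 2
    y2 + 2y3 >= 3
    y1, y2, y3 >= 0

Solving the primal: x* = (11, 4.5).
  primal value c^T x* = 35.5.
Solving the dual: y* = (0.5, 0, 1.5).
  dual value b^T y* = 35.5.
Strong duality: c^T x* = b^T y*. Confirmed.

35.5


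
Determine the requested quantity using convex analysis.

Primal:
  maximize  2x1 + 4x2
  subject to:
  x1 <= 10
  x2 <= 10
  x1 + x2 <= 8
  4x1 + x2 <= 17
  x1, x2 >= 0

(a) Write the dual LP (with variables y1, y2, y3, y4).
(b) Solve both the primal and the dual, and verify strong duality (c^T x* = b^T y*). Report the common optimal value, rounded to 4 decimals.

The standard primal-dual pair for 'max c^T x s.t. A x <= b, x >= 0' is:
  Dual:  min b^T y  s.t.  A^T y >= c,  y >= 0.

So the dual LP is:
  minimize  10y1 + 10y2 + 8y3 + 17y4
  subject to:
    y1 + y3 + 4y4 >= 2
    y2 + y3 + y4 >= 4
    y1, y2, y3, y4 >= 0

Solving the primal: x* = (0, 8).
  primal value c^T x* = 32.
Solving the dual: y* = (0, 0, 4, 0).
  dual value b^T y* = 32.
Strong duality: c^T x* = b^T y*. Confirmed.

32


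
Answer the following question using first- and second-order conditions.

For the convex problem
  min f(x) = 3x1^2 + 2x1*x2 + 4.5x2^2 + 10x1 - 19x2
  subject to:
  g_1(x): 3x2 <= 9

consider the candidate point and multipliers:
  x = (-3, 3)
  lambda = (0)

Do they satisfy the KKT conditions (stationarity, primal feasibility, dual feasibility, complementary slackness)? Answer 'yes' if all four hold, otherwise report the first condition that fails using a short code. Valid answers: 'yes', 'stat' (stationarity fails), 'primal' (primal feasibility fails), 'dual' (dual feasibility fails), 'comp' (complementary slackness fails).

Gradient of f: grad f(x) = Q x + c = (-2, 2)
Constraint values g_i(x) = a_i^T x - b_i:
  g_1((-3, 3)) = 0
Stationarity residual: grad f(x) + sum_i lambda_i a_i = (-2, 2)
  -> stationarity FAILS
Primal feasibility (all g_i <= 0): OK
Dual feasibility (all lambda_i >= 0): OK
Complementary slackness (lambda_i * g_i(x) = 0 for all i): OK

Verdict: the first failing condition is stationarity -> stat.

stat


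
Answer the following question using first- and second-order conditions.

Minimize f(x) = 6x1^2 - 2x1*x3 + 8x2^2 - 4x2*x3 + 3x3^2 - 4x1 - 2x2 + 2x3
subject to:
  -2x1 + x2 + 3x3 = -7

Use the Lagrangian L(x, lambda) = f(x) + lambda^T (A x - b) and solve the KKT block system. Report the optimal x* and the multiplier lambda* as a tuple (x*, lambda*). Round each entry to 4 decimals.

Form the Lagrangian:
  L(x, lambda) = (1/2) x^T Q x + c^T x + lambda^T (A x - b)
Stationarity (grad_x L = 0): Q x + c + A^T lambda = 0.
Primal feasibility: A x = b.

This gives the KKT block system:
  [ Q   A^T ] [ x     ]   [-c ]
  [ A    0  ] [ lambda ] = [ b ]

Solving the linear system:
  x*      = (0.4708, -0.505, -1.8511)
  lambda* = (2.6761)
  f(x*)   = 7.0785

x* = (0.4708, -0.505, -1.8511), lambda* = (2.6761)


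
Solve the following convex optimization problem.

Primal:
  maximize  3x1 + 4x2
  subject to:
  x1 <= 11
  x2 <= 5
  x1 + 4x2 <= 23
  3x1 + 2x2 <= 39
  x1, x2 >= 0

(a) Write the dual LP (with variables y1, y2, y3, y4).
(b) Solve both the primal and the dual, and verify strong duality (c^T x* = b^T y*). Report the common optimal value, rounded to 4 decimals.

The standard primal-dual pair for 'max c^T x s.t. A x <= b, x >= 0' is:
  Dual:  min b^T y  s.t.  A^T y >= c,  y >= 0.

So the dual LP is:
  minimize  11y1 + 5y2 + 23y3 + 39y4
  subject to:
    y1 + y3 + 3y4 >= 3
    y2 + 4y3 + 2y4 >= 4
    y1, y2, y3, y4 >= 0

Solving the primal: x* = (11, 3).
  primal value c^T x* = 45.
Solving the dual: y* = (0, 0, 0.6, 0.8).
  dual value b^T y* = 45.
Strong duality: c^T x* = b^T y*. Confirmed.

45


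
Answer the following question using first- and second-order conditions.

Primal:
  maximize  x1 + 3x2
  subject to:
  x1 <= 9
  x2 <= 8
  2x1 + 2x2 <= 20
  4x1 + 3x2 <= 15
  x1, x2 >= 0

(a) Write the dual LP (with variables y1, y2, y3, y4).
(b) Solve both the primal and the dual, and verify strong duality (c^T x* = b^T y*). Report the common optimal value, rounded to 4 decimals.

The standard primal-dual pair for 'max c^T x s.t. A x <= b, x >= 0' is:
  Dual:  min b^T y  s.t.  A^T y >= c,  y >= 0.

So the dual LP is:
  minimize  9y1 + 8y2 + 20y3 + 15y4
  subject to:
    y1 + 2y3 + 4y4 >= 1
    y2 + 2y3 + 3y4 >= 3
    y1, y2, y3, y4 >= 0

Solving the primal: x* = (0, 5).
  primal value c^T x* = 15.
Solving the dual: y* = (0, 0, 0, 1).
  dual value b^T y* = 15.
Strong duality: c^T x* = b^T y*. Confirmed.

15


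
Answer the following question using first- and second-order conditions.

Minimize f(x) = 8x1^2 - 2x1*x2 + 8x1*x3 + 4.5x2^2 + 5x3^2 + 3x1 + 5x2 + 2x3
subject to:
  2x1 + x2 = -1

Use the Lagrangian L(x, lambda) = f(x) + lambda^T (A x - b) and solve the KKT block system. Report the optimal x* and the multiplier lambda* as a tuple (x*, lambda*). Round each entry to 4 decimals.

Form the Lagrangian:
  L(x, lambda) = (1/2) x^T Q x + c^T x + lambda^T (A x - b)
Stationarity (grad_x L = 0): Q x + c + A^T lambda = 0.
Primal feasibility: A x = b.

This gives the KKT block system:
  [ Q   A^T ] [ x     ]   [-c ]
  [ A    0  ] [ lambda ] = [ b ]

Solving the linear system:
  x*      = (-0.2127, -0.5746, -0.0299)
  lambda* = (-0.2537)
  f(x*)   = -1.9123

x* = (-0.2127, -0.5746, -0.0299), lambda* = (-0.2537)


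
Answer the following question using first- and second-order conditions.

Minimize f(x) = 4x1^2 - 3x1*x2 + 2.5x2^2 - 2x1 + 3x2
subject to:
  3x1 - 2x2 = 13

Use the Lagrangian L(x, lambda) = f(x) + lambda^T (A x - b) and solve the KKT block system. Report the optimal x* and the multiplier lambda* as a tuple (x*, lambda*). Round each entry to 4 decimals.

Form the Lagrangian:
  L(x, lambda) = (1/2) x^T Q x + c^T x + lambda^T (A x - b)
Stationarity (grad_x L = 0): Q x + c + A^T lambda = 0.
Primal feasibility: A x = b.

This gives the KKT block system:
  [ Q   A^T ] [ x     ]   [-c ]
  [ A    0  ] [ lambda ] = [ b ]

Solving the linear system:
  x*      = (2.6098, -2.5854)
  lambda* = (-8.878)
  f(x*)   = 51.2195

x* = (2.6098, -2.5854), lambda* = (-8.878)


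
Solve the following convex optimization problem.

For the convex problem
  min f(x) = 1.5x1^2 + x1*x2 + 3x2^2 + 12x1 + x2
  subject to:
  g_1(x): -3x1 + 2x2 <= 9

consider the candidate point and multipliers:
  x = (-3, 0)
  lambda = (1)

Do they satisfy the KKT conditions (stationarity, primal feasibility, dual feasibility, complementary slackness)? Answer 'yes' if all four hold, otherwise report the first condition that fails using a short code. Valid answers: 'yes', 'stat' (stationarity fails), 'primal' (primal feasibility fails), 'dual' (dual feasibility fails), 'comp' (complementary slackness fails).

Gradient of f: grad f(x) = Q x + c = (3, -2)
Constraint values g_i(x) = a_i^T x - b_i:
  g_1((-3, 0)) = 0
Stationarity residual: grad f(x) + sum_i lambda_i a_i = (0, 0)
  -> stationarity OK
Primal feasibility (all g_i <= 0): OK
Dual feasibility (all lambda_i >= 0): OK
Complementary slackness (lambda_i * g_i(x) = 0 for all i): OK

Verdict: yes, KKT holds.

yes


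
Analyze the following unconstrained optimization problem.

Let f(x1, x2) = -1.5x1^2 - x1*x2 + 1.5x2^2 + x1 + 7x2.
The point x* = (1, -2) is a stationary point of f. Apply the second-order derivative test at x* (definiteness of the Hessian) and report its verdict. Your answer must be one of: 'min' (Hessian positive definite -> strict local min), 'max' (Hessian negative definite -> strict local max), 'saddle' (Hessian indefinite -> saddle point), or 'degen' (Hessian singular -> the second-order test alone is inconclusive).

Compute the Hessian H = grad^2 f:
  H = [[-3, -1], [-1, 3]]
Verify stationarity: grad f(x*) = H x* + g = (0, 0).
Eigenvalues of H: -3.1623, 3.1623.
Eigenvalues have mixed signs, so H is indefinite -> x* is a saddle point.

saddle


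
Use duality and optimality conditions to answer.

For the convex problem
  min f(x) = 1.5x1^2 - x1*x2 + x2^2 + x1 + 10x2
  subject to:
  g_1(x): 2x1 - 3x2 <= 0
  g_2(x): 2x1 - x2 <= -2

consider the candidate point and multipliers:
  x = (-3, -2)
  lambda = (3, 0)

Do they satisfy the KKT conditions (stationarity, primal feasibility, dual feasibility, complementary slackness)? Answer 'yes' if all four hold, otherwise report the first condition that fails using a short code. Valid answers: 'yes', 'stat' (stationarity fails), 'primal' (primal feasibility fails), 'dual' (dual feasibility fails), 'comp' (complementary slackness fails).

Gradient of f: grad f(x) = Q x + c = (-6, 9)
Constraint values g_i(x) = a_i^T x - b_i:
  g_1((-3, -2)) = 0
  g_2((-3, -2)) = -2
Stationarity residual: grad f(x) + sum_i lambda_i a_i = (0, 0)
  -> stationarity OK
Primal feasibility (all g_i <= 0): OK
Dual feasibility (all lambda_i >= 0): OK
Complementary slackness (lambda_i * g_i(x) = 0 for all i): OK

Verdict: yes, KKT holds.

yes


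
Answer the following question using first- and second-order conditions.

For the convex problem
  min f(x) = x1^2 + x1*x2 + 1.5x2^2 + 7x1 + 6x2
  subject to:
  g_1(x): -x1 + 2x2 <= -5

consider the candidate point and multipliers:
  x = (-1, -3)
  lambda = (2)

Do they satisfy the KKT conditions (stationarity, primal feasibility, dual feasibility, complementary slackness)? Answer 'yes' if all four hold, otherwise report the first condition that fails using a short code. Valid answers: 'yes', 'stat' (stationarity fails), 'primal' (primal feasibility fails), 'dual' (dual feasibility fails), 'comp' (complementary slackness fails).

Gradient of f: grad f(x) = Q x + c = (2, -4)
Constraint values g_i(x) = a_i^T x - b_i:
  g_1((-1, -3)) = 0
Stationarity residual: grad f(x) + sum_i lambda_i a_i = (0, 0)
  -> stationarity OK
Primal feasibility (all g_i <= 0): OK
Dual feasibility (all lambda_i >= 0): OK
Complementary slackness (lambda_i * g_i(x) = 0 for all i): OK

Verdict: yes, KKT holds.

yes


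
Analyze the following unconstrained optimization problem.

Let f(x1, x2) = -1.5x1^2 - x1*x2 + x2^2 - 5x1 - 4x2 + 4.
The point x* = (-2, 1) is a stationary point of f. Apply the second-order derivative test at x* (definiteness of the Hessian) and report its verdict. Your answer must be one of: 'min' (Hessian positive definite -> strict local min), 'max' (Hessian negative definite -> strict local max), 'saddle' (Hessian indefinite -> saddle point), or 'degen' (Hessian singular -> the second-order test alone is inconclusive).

Compute the Hessian H = grad^2 f:
  H = [[-3, -1], [-1, 2]]
Verify stationarity: grad f(x*) = H x* + g = (0, 0).
Eigenvalues of H: -3.1926, 2.1926.
Eigenvalues have mixed signs, so H is indefinite -> x* is a saddle point.

saddle


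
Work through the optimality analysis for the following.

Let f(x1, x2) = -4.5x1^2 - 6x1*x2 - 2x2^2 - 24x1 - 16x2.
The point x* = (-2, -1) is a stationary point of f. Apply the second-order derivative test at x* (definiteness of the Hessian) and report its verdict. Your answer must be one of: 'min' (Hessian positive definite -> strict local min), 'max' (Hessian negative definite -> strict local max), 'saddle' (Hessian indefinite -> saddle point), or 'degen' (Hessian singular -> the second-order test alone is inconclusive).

Compute the Hessian H = grad^2 f:
  H = [[-9, -6], [-6, -4]]
Verify stationarity: grad f(x*) = H x* + g = (0, 0).
Eigenvalues of H: -13, 0.
H has a zero eigenvalue (singular; negative semidefinite but not definite), so H is neither positive definite, negative definite, nor indefinite. The second-order test alone is inconclusive -> degen.
(Indeed, f is constant along the null direction of H through x*, so x* is not a strict local extremum.)

degen


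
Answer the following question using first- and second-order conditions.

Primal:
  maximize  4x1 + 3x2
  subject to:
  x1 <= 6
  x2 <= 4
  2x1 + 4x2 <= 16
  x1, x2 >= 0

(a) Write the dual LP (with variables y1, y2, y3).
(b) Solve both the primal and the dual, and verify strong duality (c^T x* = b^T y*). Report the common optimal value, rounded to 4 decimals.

The standard primal-dual pair for 'max c^T x s.t. A x <= b, x >= 0' is:
  Dual:  min b^T y  s.t.  A^T y >= c,  y >= 0.

So the dual LP is:
  minimize  6y1 + 4y2 + 16y3
  subject to:
    y1 + 2y3 >= 4
    y2 + 4y3 >= 3
    y1, y2, y3 >= 0

Solving the primal: x* = (6, 1).
  primal value c^T x* = 27.
Solving the dual: y* = (2.5, 0, 0.75).
  dual value b^T y* = 27.
Strong duality: c^T x* = b^T y*. Confirmed.

27


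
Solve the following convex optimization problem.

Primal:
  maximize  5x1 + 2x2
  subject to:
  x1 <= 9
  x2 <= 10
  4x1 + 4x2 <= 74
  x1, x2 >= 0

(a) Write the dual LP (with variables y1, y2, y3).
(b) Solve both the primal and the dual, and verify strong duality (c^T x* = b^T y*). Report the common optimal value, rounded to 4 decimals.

The standard primal-dual pair for 'max c^T x s.t. A x <= b, x >= 0' is:
  Dual:  min b^T y  s.t.  A^T y >= c,  y >= 0.

So the dual LP is:
  minimize  9y1 + 10y2 + 74y3
  subject to:
    y1 + 4y3 >= 5
    y2 + 4y3 >= 2
    y1, y2, y3 >= 0

Solving the primal: x* = (9, 9.5).
  primal value c^T x* = 64.
Solving the dual: y* = (3, 0, 0.5).
  dual value b^T y* = 64.
Strong duality: c^T x* = b^T y*. Confirmed.

64


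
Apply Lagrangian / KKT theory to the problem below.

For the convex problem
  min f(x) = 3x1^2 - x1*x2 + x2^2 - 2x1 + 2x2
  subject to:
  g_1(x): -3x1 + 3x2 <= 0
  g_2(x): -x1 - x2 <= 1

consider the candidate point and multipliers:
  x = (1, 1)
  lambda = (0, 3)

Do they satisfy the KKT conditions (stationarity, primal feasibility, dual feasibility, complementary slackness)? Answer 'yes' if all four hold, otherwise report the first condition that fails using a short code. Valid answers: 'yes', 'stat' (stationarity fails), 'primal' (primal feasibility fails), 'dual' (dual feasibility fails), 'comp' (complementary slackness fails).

Gradient of f: grad f(x) = Q x + c = (3, 3)
Constraint values g_i(x) = a_i^T x - b_i:
  g_1((1, 1)) = 0
  g_2((1, 1)) = -3
Stationarity residual: grad f(x) + sum_i lambda_i a_i = (0, 0)
  -> stationarity OK
Primal feasibility (all g_i <= 0): OK
Dual feasibility (all lambda_i >= 0): OK
Complementary slackness (lambda_i * g_i(x) = 0 for all i): FAILS

Verdict: the first failing condition is complementary_slackness -> comp.

comp


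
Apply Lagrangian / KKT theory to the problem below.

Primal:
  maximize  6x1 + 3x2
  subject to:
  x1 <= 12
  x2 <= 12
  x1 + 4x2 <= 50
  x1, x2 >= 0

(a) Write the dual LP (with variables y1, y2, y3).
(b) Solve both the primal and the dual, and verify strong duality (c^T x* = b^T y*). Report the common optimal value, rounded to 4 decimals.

The standard primal-dual pair for 'max c^T x s.t. A x <= b, x >= 0' is:
  Dual:  min b^T y  s.t.  A^T y >= c,  y >= 0.

So the dual LP is:
  minimize  12y1 + 12y2 + 50y3
  subject to:
    y1 + y3 >= 6
    y2 + 4y3 >= 3
    y1, y2, y3 >= 0

Solving the primal: x* = (12, 9.5).
  primal value c^T x* = 100.5.
Solving the dual: y* = (5.25, 0, 0.75).
  dual value b^T y* = 100.5.
Strong duality: c^T x* = b^T y*. Confirmed.

100.5


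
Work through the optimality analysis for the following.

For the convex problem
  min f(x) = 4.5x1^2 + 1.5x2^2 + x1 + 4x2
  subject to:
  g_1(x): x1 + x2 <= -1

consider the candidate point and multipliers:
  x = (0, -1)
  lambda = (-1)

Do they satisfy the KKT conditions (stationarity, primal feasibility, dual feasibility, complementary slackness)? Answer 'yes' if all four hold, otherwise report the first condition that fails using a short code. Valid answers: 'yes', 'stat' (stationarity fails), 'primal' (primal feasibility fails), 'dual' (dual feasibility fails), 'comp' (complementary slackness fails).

Gradient of f: grad f(x) = Q x + c = (1, 1)
Constraint values g_i(x) = a_i^T x - b_i:
  g_1((0, -1)) = 0
Stationarity residual: grad f(x) + sum_i lambda_i a_i = (0, 0)
  -> stationarity OK
Primal feasibility (all g_i <= 0): OK
Dual feasibility (all lambda_i >= 0): FAILS
Complementary slackness (lambda_i * g_i(x) = 0 for all i): OK

Verdict: the first failing condition is dual_feasibility -> dual.

dual


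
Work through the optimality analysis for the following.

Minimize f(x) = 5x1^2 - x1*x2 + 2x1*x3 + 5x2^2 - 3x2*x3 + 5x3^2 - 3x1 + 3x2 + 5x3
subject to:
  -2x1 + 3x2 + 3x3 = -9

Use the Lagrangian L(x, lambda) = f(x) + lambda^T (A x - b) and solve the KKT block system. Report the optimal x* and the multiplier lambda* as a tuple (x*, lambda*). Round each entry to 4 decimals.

Form the Lagrangian:
  L(x, lambda) = (1/2) x^T Q x + c^T x + lambda^T (A x - b)
Stationarity (grad_x L = 0): Q x + c + A^T lambda = 0.
Primal feasibility: A x = b.

This gives the KKT block system:
  [ Q   A^T ] [ x     ]   [-c ]
  [ A    0  ] [ lambda ] = [ b ]

Solving the linear system:
  x*      = (0.7632, -1.0806, -1.4106)
  lambda* = (1.4458)
  f(x*)   = 0.2141

x* = (0.7632, -1.0806, -1.4106), lambda* = (1.4458)


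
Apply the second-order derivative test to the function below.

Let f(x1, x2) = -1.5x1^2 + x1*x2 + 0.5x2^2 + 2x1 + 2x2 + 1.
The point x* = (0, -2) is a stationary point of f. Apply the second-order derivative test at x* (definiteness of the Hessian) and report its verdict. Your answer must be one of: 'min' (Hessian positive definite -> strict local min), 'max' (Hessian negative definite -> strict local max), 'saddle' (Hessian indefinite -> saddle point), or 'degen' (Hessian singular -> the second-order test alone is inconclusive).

Compute the Hessian H = grad^2 f:
  H = [[-3, 1], [1, 1]]
Verify stationarity: grad f(x*) = H x* + g = (0, 0).
Eigenvalues of H: -3.2361, 1.2361.
Eigenvalues have mixed signs, so H is indefinite -> x* is a saddle point.

saddle


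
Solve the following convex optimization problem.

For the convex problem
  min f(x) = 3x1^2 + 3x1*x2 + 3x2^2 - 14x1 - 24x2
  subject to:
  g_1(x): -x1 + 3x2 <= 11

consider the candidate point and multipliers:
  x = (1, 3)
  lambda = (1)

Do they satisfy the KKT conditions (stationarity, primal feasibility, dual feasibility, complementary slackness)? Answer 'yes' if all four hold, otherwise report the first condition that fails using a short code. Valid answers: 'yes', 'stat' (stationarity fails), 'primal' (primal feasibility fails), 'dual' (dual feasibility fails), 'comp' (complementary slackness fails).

Gradient of f: grad f(x) = Q x + c = (1, -3)
Constraint values g_i(x) = a_i^T x - b_i:
  g_1((1, 3)) = -3
Stationarity residual: grad f(x) + sum_i lambda_i a_i = (0, 0)
  -> stationarity OK
Primal feasibility (all g_i <= 0): OK
Dual feasibility (all lambda_i >= 0): OK
Complementary slackness (lambda_i * g_i(x) = 0 for all i): FAILS

Verdict: the first failing condition is complementary_slackness -> comp.

comp


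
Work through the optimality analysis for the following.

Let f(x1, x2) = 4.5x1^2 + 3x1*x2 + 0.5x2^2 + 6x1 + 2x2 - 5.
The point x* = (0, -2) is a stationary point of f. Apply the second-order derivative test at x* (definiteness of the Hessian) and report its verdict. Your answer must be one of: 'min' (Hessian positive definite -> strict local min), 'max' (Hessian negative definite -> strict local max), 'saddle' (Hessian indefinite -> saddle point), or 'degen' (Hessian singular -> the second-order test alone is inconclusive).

Compute the Hessian H = grad^2 f:
  H = [[9, 3], [3, 1]]
Verify stationarity: grad f(x*) = H x* + g = (0, 0).
Eigenvalues of H: 0, 10.
H has a zero eigenvalue (singular; positive semidefinite but not definite), so H is neither positive definite, negative definite, nor indefinite. The second-order test alone is inconclusive -> degen.
(Indeed, f is constant along the null direction of H through x*, so x* is not a strict local extremum.)

degen


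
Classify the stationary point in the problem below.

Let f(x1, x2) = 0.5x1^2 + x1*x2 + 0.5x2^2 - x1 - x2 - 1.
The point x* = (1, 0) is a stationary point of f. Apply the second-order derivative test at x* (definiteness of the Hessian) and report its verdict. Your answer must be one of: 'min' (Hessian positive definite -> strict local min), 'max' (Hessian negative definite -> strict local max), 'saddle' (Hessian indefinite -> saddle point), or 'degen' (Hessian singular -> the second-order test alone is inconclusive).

Compute the Hessian H = grad^2 f:
  H = [[1, 1], [1, 1]]
Verify stationarity: grad f(x*) = H x* + g = (0, 0).
Eigenvalues of H: 0, 2.
H has a zero eigenvalue (singular; positive semidefinite but not definite), so H is neither positive definite, negative definite, nor indefinite. The second-order test alone is inconclusive -> degen.
(Indeed, f is constant along the null direction of H through x*, so x* is not a strict local extremum.)

degen


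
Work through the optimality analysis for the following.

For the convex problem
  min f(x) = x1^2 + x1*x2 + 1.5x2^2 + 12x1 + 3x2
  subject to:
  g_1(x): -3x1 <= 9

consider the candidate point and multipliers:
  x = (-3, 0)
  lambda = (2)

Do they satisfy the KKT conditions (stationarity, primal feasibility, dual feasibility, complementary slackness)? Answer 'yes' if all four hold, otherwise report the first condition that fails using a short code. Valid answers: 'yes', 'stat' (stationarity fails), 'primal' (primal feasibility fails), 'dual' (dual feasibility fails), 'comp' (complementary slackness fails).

Gradient of f: grad f(x) = Q x + c = (6, 0)
Constraint values g_i(x) = a_i^T x - b_i:
  g_1((-3, 0)) = 0
Stationarity residual: grad f(x) + sum_i lambda_i a_i = (0, 0)
  -> stationarity OK
Primal feasibility (all g_i <= 0): OK
Dual feasibility (all lambda_i >= 0): OK
Complementary slackness (lambda_i * g_i(x) = 0 for all i): OK

Verdict: yes, KKT holds.

yes


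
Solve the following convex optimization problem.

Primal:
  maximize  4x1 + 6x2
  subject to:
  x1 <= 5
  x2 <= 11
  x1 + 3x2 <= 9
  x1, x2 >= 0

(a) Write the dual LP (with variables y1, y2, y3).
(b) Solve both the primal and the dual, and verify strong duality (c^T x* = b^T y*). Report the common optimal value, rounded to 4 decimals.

The standard primal-dual pair for 'max c^T x s.t. A x <= b, x >= 0' is:
  Dual:  min b^T y  s.t.  A^T y >= c,  y >= 0.

So the dual LP is:
  minimize  5y1 + 11y2 + 9y3
  subject to:
    y1 + y3 >= 4
    y2 + 3y3 >= 6
    y1, y2, y3 >= 0

Solving the primal: x* = (5, 1.3333).
  primal value c^T x* = 28.
Solving the dual: y* = (2, 0, 2).
  dual value b^T y* = 28.
Strong duality: c^T x* = b^T y*. Confirmed.

28


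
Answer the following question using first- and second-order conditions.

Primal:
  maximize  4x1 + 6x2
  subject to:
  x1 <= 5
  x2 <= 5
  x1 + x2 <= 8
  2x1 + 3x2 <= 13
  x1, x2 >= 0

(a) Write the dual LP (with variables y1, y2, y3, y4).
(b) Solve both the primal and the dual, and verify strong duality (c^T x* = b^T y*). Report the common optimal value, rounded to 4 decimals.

The standard primal-dual pair for 'max c^T x s.t. A x <= b, x >= 0' is:
  Dual:  min b^T y  s.t.  A^T y >= c,  y >= 0.

So the dual LP is:
  minimize  5y1 + 5y2 + 8y3 + 13y4
  subject to:
    y1 + y3 + 2y4 >= 4
    y2 + y3 + 3y4 >= 6
    y1, y2, y3, y4 >= 0

Solving the primal: x* = (5, 1).
  primal value c^T x* = 26.
Solving the dual: y* = (0, 0, 0, 2).
  dual value b^T y* = 26.
Strong duality: c^T x* = b^T y*. Confirmed.

26


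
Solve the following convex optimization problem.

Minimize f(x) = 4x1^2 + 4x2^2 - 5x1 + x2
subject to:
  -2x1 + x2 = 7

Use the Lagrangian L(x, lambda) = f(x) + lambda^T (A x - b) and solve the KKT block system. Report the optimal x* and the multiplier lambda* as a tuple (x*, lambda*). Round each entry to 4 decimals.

Form the Lagrangian:
  L(x, lambda) = (1/2) x^T Q x + c^T x + lambda^T (A x - b)
Stationarity (grad_x L = 0): Q x + c + A^T lambda = 0.
Primal feasibility: A x = b.

This gives the KKT block system:
  [ Q   A^T ] [ x     ]   [-c ]
  [ A    0  ] [ lambda ] = [ b ]

Solving the linear system:
  x*      = (-2.725, 1.55)
  lambda* = (-13.4)
  f(x*)   = 54.4875

x* = (-2.725, 1.55), lambda* = (-13.4)


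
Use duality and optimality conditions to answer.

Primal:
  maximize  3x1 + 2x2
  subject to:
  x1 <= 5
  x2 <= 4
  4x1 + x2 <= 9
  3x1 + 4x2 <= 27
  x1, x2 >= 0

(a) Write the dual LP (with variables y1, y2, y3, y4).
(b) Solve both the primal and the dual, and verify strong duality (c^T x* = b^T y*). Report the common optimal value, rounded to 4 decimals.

The standard primal-dual pair for 'max c^T x s.t. A x <= b, x >= 0' is:
  Dual:  min b^T y  s.t.  A^T y >= c,  y >= 0.

So the dual LP is:
  minimize  5y1 + 4y2 + 9y3 + 27y4
  subject to:
    y1 + 4y3 + 3y4 >= 3
    y2 + y3 + 4y4 >= 2
    y1, y2, y3, y4 >= 0

Solving the primal: x* = (1.25, 4).
  primal value c^T x* = 11.75.
Solving the dual: y* = (0, 1.25, 0.75, 0).
  dual value b^T y* = 11.75.
Strong duality: c^T x* = b^T y*. Confirmed.

11.75


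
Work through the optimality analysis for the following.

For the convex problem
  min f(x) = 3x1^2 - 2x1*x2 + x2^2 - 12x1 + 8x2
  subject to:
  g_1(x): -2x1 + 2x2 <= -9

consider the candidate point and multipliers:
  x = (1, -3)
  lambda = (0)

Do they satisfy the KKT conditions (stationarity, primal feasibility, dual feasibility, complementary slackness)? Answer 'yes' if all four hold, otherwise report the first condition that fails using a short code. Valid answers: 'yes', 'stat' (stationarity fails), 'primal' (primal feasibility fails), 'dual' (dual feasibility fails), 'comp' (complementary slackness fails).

Gradient of f: grad f(x) = Q x + c = (0, 0)
Constraint values g_i(x) = a_i^T x - b_i:
  g_1((1, -3)) = 1
Stationarity residual: grad f(x) + sum_i lambda_i a_i = (0, 0)
  -> stationarity OK
Primal feasibility (all g_i <= 0): FAILS
Dual feasibility (all lambda_i >= 0): OK
Complementary slackness (lambda_i * g_i(x) = 0 for all i): OK

Verdict: the first failing condition is primal_feasibility -> primal.

primal


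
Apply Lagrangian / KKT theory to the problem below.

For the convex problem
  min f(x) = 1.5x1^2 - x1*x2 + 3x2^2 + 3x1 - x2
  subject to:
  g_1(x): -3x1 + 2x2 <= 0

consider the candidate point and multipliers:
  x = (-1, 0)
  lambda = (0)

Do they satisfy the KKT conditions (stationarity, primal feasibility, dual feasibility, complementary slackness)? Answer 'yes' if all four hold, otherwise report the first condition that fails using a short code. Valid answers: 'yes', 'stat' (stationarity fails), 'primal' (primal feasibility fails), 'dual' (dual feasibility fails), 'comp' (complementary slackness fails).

Gradient of f: grad f(x) = Q x + c = (0, 0)
Constraint values g_i(x) = a_i^T x - b_i:
  g_1((-1, 0)) = 3
Stationarity residual: grad f(x) + sum_i lambda_i a_i = (0, 0)
  -> stationarity OK
Primal feasibility (all g_i <= 0): FAILS
Dual feasibility (all lambda_i >= 0): OK
Complementary slackness (lambda_i * g_i(x) = 0 for all i): OK

Verdict: the first failing condition is primal_feasibility -> primal.

primal
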